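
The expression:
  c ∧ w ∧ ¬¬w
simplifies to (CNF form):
c ∧ w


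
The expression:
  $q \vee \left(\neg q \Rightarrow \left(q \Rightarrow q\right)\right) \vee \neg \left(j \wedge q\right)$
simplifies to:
$\text{True}$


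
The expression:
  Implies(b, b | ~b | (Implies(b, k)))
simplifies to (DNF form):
True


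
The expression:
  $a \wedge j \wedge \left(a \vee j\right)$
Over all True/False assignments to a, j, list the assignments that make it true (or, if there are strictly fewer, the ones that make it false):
is true only for:
  a=True, j=True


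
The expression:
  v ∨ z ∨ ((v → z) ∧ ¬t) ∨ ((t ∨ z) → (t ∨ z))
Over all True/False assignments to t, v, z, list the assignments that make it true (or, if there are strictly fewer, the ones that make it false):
is always true.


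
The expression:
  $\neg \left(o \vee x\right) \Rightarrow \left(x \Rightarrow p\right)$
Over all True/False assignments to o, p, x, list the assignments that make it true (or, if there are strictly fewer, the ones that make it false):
is always true.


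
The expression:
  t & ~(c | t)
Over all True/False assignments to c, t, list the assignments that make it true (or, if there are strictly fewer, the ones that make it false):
is never true.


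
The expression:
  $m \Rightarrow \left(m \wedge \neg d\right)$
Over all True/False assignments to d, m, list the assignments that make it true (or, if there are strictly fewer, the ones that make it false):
is false only for:
  d=True, m=True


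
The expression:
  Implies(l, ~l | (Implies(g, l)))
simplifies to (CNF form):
True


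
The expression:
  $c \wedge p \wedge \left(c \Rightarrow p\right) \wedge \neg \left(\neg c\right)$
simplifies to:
$c \wedge p$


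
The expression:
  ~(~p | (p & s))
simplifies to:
p & ~s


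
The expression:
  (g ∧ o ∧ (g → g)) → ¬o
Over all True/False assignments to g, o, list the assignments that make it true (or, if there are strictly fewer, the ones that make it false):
is false only for:
  g=True, o=True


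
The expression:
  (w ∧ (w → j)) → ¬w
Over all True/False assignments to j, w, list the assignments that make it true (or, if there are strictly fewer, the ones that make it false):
is false only for:
  j=True, w=True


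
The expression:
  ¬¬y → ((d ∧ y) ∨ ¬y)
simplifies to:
d ∨ ¬y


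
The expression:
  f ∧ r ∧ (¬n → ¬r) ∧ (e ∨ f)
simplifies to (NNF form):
f ∧ n ∧ r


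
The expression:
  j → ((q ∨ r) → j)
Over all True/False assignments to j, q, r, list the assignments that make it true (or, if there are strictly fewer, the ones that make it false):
is always true.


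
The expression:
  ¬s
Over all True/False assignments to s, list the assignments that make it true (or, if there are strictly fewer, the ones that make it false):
is true only for:
  s=False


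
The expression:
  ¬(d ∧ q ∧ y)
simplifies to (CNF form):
¬d ∨ ¬q ∨ ¬y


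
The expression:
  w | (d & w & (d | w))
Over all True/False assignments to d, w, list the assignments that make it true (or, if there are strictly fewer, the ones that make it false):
is true only for:
  d=False, w=True;
  d=True, w=True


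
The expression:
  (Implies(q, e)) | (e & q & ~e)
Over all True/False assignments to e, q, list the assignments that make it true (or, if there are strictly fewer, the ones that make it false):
is false only for:
  e=False, q=True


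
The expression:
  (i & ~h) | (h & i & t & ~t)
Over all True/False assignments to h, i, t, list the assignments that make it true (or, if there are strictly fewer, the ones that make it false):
is true only for:
  h=False, i=True, t=False;
  h=False, i=True, t=True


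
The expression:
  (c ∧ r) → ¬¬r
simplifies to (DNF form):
True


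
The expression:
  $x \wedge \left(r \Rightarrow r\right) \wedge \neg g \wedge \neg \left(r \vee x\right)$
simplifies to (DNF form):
$\text{False}$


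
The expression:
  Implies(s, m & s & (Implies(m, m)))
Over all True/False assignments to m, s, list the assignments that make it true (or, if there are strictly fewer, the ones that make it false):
is false only for:
  m=False, s=True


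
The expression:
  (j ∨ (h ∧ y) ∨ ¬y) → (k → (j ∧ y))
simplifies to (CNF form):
(y ∨ ¬k) ∧ (j ∨ ¬h ∨ ¬k)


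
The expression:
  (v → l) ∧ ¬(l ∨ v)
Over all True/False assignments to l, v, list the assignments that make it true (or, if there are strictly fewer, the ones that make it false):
is true only for:
  l=False, v=False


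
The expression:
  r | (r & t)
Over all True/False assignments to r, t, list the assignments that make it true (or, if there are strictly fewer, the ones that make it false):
is true only for:
  r=True, t=False;
  r=True, t=True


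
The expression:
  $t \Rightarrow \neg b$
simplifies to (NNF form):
$\neg b \vee \neg t$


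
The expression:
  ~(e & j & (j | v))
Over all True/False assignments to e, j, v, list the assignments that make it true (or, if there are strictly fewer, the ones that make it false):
is false only for:
  e=True, j=True, v=False;
  e=True, j=True, v=True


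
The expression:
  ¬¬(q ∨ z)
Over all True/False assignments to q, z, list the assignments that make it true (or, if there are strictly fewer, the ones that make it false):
is false only for:
  q=False, z=False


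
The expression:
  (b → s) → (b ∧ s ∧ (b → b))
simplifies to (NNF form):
b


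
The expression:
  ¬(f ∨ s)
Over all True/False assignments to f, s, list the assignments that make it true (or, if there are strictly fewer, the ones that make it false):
is true only for:
  f=False, s=False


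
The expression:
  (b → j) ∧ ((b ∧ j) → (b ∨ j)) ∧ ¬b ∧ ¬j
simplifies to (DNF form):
¬b ∧ ¬j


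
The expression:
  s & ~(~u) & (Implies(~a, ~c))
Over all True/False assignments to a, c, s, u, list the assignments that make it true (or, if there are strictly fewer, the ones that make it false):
is true only for:
  a=False, c=False, s=True, u=True;
  a=True, c=False, s=True, u=True;
  a=True, c=True, s=True, u=True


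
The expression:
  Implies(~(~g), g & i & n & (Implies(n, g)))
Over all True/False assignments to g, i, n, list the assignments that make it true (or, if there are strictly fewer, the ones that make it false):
is false only for:
  g=True, i=False, n=False;
  g=True, i=False, n=True;
  g=True, i=True, n=False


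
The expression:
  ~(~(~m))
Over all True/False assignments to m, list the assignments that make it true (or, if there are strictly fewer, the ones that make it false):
is true only for:
  m=False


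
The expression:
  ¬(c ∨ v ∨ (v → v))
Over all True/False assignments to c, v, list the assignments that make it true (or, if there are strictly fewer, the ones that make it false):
is never true.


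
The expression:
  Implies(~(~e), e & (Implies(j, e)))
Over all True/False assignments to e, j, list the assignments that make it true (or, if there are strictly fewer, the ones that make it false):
is always true.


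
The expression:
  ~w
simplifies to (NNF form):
~w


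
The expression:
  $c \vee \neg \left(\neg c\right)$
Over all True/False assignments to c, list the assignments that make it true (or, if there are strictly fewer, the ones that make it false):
is true only for:
  c=True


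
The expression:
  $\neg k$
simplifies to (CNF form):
$\neg k$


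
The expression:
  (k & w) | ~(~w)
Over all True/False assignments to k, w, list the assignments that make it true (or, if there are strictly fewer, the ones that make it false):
is true only for:
  k=False, w=True;
  k=True, w=True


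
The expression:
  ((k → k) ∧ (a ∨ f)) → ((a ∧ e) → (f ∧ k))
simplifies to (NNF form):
(f ∧ k) ∨ ¬a ∨ ¬e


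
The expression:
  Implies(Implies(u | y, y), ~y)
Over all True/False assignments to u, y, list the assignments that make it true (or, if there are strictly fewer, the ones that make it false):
is true only for:
  u=False, y=False;
  u=True, y=False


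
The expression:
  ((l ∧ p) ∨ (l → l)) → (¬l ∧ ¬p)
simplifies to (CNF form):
¬l ∧ ¬p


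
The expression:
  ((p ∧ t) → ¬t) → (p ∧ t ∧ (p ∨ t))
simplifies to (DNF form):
p ∧ t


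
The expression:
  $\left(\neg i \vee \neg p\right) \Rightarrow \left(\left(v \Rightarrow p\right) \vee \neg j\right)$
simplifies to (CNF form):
$p \vee \neg j \vee \neg v$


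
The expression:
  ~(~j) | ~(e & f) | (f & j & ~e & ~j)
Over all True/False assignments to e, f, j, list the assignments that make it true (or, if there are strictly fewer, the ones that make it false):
is false only for:
  e=True, f=True, j=False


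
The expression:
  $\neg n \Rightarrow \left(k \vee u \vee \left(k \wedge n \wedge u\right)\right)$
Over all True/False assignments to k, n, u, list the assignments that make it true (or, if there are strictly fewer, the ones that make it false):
is false only for:
  k=False, n=False, u=False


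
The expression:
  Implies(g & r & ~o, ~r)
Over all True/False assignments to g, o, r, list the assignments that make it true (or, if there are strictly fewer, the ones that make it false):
is false only for:
  g=True, o=False, r=True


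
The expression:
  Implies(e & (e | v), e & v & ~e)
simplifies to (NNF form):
~e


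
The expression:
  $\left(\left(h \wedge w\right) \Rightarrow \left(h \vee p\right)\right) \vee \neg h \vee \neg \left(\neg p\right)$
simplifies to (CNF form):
$\text{True}$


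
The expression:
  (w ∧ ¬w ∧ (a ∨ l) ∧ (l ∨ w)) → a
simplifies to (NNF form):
True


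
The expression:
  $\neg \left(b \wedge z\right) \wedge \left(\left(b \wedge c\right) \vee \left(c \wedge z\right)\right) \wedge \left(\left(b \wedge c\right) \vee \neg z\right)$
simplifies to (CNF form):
$b \wedge c \wedge \neg z$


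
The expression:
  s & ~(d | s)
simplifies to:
False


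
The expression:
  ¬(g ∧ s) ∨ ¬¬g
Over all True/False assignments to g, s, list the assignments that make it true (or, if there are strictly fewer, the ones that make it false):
is always true.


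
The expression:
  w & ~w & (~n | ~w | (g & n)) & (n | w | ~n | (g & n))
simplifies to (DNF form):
False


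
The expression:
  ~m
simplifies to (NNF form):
~m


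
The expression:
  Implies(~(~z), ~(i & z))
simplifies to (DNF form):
~i | ~z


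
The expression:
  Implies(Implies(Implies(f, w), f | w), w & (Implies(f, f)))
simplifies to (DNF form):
w | ~f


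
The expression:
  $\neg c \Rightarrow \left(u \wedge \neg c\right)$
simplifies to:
$c \vee u$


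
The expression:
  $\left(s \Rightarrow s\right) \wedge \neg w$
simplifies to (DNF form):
$\neg w$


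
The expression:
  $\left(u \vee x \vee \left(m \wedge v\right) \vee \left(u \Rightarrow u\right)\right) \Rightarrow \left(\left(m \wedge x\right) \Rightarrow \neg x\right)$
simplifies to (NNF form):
$\neg m \vee \neg x$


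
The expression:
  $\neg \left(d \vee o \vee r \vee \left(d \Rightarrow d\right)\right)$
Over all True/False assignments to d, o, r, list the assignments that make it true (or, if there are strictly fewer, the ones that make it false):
is never true.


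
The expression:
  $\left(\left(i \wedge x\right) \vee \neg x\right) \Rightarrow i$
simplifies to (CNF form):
$i \vee x$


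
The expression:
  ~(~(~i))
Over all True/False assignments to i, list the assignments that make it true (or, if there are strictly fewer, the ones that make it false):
is true only for:
  i=False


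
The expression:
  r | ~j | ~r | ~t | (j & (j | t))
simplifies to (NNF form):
True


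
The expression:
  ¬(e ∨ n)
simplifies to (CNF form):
¬e ∧ ¬n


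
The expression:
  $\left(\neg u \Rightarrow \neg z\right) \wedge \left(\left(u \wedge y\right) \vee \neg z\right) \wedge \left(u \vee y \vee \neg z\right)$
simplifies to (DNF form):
$\left(u \wedge y\right) \vee \neg z$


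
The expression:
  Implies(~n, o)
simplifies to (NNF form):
n | o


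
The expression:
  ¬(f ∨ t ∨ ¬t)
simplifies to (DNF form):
False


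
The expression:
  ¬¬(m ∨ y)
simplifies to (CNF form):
m ∨ y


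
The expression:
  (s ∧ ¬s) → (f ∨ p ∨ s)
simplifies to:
True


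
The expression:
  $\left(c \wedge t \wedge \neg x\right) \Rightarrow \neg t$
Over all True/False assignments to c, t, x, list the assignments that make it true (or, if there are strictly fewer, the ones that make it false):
is false only for:
  c=True, t=True, x=False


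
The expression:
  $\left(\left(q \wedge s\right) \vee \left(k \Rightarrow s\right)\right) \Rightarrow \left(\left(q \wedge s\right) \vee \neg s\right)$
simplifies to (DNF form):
$q \vee \neg s$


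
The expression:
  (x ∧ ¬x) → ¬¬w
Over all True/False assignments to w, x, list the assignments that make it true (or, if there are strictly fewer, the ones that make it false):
is always true.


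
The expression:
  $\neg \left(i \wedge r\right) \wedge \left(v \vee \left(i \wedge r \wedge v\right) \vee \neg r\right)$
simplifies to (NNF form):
$\left(v \wedge \neg i\right) \vee \neg r$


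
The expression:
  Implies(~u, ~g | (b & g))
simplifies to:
b | u | ~g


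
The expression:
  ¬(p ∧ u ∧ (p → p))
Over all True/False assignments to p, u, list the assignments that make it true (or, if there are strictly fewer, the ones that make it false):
is false only for:
  p=True, u=True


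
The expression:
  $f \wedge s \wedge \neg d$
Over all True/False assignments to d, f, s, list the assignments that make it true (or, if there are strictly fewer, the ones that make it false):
is true only for:
  d=False, f=True, s=True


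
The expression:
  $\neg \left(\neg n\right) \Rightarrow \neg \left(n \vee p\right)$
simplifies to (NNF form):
$\neg n$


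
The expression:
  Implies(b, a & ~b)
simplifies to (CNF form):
~b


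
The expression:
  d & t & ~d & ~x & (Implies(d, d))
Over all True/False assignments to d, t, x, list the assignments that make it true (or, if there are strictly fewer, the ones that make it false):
is never true.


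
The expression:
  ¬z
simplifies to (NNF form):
¬z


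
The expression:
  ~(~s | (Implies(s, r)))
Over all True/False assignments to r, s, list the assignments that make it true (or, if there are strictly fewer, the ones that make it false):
is true only for:
  r=False, s=True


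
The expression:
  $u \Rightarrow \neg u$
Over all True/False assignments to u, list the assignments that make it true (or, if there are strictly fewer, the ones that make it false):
is true only for:
  u=False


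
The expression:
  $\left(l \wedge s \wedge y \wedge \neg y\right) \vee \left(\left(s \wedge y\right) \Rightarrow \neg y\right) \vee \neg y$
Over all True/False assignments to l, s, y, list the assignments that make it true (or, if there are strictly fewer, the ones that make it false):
is false only for:
  l=False, s=True, y=True;
  l=True, s=True, y=True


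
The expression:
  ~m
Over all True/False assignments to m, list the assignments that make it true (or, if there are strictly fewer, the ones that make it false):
is true only for:
  m=False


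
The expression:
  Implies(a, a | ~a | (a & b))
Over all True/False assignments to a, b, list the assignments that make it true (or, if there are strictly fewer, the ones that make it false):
is always true.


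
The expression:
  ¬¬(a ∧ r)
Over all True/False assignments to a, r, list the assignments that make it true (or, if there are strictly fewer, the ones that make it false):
is true only for:
  a=True, r=True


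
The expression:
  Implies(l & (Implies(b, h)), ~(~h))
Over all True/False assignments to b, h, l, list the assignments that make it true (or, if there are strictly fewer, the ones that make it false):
is false only for:
  b=False, h=False, l=True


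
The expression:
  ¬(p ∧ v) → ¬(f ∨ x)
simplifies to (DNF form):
(p ∧ v) ∨ (¬f ∧ ¬x)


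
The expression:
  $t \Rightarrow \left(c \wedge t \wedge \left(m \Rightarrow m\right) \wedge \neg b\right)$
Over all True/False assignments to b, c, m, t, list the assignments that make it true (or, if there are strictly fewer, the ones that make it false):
is false only for:
  b=False, c=False, m=False, t=True;
  b=False, c=False, m=True, t=True;
  b=True, c=False, m=False, t=True;
  b=True, c=False, m=True, t=True;
  b=True, c=True, m=False, t=True;
  b=True, c=True, m=True, t=True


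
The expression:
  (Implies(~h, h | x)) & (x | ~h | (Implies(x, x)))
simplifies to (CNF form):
h | x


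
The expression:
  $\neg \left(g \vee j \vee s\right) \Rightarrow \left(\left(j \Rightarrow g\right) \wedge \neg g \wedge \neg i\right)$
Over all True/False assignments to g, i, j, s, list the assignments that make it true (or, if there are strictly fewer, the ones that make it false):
is false only for:
  g=False, i=True, j=False, s=False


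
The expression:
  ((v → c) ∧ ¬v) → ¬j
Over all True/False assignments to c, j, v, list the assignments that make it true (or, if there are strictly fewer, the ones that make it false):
is false only for:
  c=False, j=True, v=False;
  c=True, j=True, v=False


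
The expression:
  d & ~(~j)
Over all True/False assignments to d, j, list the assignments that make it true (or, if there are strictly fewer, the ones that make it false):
is true only for:
  d=True, j=True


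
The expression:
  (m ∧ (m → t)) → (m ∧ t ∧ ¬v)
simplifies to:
¬m ∨ ¬t ∨ ¬v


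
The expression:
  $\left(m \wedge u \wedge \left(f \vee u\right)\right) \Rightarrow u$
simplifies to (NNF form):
$\text{True}$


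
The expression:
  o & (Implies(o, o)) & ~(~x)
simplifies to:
o & x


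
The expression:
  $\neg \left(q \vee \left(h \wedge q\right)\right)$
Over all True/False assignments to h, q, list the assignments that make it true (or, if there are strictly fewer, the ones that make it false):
is true only for:
  h=False, q=False;
  h=True, q=False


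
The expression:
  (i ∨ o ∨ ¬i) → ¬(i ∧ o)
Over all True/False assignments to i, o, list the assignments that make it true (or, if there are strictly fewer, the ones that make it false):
is false only for:
  i=True, o=True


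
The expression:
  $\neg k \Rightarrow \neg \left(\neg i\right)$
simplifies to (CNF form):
$i \vee k$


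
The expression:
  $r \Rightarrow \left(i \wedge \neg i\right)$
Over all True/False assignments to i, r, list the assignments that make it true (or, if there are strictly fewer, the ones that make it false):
is true only for:
  i=False, r=False;
  i=True, r=False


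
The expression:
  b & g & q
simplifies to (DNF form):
b & g & q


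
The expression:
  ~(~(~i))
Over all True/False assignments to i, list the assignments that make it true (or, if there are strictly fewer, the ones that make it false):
is true only for:
  i=False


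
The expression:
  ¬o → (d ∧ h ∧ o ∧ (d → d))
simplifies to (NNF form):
o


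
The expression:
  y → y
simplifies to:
True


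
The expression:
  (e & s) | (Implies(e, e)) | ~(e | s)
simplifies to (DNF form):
True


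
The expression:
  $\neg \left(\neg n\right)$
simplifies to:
$n$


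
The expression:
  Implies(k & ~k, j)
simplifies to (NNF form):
True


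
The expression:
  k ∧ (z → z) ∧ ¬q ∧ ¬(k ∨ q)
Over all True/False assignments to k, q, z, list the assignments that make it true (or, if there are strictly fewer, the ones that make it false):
is never true.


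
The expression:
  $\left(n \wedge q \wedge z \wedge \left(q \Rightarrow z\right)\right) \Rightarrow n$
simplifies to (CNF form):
$\text{True}$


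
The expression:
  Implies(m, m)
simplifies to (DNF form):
True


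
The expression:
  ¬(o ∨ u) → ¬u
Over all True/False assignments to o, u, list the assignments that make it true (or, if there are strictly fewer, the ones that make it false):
is always true.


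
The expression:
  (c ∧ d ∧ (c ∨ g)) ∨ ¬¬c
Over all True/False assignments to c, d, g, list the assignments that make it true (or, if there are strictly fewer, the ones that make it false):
is true only for:
  c=True, d=False, g=False;
  c=True, d=False, g=True;
  c=True, d=True, g=False;
  c=True, d=True, g=True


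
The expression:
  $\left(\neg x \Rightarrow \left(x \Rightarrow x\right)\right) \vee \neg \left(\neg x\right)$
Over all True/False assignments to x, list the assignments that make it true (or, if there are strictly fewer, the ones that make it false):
is always true.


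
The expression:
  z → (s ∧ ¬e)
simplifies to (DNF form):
(s ∧ ¬e) ∨ ¬z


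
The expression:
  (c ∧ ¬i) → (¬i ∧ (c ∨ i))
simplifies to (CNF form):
True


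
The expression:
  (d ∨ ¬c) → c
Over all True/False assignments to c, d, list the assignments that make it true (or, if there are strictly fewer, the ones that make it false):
is true only for:
  c=True, d=False;
  c=True, d=True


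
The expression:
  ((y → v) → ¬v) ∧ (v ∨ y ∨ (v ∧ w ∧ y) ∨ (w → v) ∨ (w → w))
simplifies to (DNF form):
¬v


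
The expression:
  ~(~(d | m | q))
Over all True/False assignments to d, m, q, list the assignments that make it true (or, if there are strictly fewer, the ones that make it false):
is false only for:
  d=False, m=False, q=False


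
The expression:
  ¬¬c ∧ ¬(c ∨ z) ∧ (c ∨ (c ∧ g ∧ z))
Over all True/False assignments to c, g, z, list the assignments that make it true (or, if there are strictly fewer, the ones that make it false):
is never true.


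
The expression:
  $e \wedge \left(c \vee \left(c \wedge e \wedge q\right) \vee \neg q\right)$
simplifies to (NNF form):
$e \wedge \left(c \vee \neg q\right)$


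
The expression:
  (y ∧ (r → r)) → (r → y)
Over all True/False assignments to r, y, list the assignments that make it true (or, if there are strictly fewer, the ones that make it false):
is always true.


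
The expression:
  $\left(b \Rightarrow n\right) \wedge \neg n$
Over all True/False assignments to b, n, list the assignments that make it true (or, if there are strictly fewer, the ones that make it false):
is true only for:
  b=False, n=False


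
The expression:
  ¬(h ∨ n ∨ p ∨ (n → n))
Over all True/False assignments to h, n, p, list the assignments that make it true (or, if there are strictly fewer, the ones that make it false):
is never true.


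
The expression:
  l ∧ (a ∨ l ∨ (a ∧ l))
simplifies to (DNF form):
l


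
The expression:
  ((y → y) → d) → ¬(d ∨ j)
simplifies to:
¬d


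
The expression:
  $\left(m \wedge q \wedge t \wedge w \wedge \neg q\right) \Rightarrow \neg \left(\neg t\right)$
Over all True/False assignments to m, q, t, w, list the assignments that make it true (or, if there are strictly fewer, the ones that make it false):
is always true.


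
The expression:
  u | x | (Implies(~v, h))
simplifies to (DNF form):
h | u | v | x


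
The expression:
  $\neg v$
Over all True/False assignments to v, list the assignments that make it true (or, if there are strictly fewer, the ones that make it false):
is true only for:
  v=False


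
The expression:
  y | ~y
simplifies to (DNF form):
True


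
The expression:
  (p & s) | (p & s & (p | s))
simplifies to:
p & s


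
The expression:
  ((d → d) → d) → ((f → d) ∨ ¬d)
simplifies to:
True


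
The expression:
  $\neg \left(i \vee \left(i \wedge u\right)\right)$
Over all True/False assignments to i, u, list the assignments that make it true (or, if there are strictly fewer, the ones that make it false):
is true only for:
  i=False, u=False;
  i=False, u=True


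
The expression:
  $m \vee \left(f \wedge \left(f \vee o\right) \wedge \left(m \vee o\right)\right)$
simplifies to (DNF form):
$m \vee \left(f \wedge o\right)$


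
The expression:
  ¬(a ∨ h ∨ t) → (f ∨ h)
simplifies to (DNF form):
a ∨ f ∨ h ∨ t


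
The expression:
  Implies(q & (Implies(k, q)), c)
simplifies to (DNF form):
c | ~q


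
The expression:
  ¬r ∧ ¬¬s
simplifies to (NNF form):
s ∧ ¬r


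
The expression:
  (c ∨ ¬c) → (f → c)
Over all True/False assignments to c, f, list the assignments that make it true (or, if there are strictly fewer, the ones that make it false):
is false only for:
  c=False, f=True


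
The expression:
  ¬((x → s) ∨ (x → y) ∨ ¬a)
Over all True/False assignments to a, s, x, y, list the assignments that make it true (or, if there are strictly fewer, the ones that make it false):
is true only for:
  a=True, s=False, x=True, y=False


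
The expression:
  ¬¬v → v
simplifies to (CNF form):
True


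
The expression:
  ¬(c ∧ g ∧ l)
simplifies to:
¬c ∨ ¬g ∨ ¬l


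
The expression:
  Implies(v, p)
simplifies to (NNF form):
p | ~v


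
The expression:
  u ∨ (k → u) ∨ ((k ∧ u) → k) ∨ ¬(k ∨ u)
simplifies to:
True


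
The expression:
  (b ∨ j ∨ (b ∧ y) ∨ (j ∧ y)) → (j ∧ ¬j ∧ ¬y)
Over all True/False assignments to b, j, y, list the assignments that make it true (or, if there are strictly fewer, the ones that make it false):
is true only for:
  b=False, j=False, y=False;
  b=False, j=False, y=True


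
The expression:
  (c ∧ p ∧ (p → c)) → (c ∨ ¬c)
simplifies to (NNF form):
True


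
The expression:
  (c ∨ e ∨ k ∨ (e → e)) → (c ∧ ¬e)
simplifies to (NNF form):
c ∧ ¬e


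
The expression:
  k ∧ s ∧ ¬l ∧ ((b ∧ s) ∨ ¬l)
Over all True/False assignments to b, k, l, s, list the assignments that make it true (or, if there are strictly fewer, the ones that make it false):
is true only for:
  b=False, k=True, l=False, s=True;
  b=True, k=True, l=False, s=True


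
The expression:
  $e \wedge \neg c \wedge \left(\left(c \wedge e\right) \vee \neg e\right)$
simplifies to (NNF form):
$\text{False}$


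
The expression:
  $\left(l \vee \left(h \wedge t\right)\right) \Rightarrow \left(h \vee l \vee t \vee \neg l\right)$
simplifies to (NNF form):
$\text{True}$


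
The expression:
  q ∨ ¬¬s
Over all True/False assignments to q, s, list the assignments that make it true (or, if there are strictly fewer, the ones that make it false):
is false only for:
  q=False, s=False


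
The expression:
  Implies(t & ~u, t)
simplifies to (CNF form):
True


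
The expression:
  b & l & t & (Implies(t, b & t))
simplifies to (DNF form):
b & l & t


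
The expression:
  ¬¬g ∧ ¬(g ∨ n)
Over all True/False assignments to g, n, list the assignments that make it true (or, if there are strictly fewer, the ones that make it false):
is never true.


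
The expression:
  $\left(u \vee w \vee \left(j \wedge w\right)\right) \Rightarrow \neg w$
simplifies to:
$\neg w$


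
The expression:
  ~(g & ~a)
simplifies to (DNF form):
a | ~g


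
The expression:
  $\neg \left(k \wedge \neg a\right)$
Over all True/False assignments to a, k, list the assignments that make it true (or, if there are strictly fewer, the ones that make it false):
is false only for:
  a=False, k=True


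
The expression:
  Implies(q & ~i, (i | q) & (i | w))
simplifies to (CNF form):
i | w | ~q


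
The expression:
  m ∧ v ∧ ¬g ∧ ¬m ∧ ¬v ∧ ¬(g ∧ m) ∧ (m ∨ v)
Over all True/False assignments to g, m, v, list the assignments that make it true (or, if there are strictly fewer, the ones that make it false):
is never true.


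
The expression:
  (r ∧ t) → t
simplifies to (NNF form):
True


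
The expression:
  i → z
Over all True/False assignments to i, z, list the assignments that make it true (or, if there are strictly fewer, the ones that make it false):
is false only for:
  i=True, z=False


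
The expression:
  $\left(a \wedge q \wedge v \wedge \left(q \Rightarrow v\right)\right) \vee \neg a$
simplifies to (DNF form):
$\left(q \wedge v\right) \vee \neg a$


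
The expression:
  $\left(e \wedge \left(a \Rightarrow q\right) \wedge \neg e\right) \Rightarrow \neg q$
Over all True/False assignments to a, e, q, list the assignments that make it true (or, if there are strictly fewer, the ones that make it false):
is always true.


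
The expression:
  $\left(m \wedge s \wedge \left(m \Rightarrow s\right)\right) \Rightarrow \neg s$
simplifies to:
$\neg m \vee \neg s$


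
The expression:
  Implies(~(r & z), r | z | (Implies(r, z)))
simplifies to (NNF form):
True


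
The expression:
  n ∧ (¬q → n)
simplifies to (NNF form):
n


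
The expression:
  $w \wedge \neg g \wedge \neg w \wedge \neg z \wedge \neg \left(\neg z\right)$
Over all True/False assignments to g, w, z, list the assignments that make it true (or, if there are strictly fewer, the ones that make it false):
is never true.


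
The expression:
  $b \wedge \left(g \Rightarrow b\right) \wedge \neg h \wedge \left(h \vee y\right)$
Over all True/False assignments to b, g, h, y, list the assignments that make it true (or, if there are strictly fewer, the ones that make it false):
is true only for:
  b=True, g=False, h=False, y=True;
  b=True, g=True, h=False, y=True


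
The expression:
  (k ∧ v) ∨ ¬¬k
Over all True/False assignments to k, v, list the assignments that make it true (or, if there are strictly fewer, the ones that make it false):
is true only for:
  k=True, v=False;
  k=True, v=True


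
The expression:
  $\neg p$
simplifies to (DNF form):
$\neg p$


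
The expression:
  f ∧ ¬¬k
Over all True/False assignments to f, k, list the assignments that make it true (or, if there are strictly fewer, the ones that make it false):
is true only for:
  f=True, k=True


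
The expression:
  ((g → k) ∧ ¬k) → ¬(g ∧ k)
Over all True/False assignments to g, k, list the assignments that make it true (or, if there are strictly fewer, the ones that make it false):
is always true.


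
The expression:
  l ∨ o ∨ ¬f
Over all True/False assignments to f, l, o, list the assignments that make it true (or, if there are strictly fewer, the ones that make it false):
is false only for:
  f=True, l=False, o=False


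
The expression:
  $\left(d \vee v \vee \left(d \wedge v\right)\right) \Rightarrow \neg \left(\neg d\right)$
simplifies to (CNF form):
$d \vee \neg v$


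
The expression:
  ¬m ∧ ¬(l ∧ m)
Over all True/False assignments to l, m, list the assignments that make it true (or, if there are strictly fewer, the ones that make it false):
is true only for:
  l=False, m=False;
  l=True, m=False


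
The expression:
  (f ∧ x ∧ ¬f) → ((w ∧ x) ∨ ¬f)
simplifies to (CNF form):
True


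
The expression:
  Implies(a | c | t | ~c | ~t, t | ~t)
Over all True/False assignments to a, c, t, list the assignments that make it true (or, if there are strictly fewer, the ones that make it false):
is always true.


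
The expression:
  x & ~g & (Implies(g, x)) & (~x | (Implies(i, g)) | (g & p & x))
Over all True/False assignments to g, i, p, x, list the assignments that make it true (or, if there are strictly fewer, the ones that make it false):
is true only for:
  g=False, i=False, p=False, x=True;
  g=False, i=False, p=True, x=True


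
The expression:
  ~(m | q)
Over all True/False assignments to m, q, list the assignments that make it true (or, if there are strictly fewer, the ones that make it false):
is true only for:
  m=False, q=False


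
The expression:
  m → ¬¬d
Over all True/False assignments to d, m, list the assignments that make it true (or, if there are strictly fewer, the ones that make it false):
is false only for:
  d=False, m=True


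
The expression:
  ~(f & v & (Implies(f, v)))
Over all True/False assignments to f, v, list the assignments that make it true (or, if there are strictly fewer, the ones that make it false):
is false only for:
  f=True, v=True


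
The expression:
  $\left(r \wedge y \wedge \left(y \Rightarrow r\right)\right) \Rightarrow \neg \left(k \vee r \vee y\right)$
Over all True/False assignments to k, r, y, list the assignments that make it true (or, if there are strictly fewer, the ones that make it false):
is false only for:
  k=False, r=True, y=True;
  k=True, r=True, y=True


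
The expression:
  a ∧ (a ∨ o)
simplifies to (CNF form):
a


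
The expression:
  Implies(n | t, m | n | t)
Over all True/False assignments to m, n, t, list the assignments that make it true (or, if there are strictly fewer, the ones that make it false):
is always true.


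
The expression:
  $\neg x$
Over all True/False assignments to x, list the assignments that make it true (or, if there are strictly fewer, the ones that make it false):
is true only for:
  x=False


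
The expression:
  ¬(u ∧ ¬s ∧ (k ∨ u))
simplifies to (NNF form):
s ∨ ¬u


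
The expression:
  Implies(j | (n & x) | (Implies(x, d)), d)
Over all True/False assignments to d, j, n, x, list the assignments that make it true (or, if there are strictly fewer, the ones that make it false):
is false only for:
  d=False, j=False, n=False, x=False;
  d=False, j=False, n=True, x=False;
  d=False, j=False, n=True, x=True;
  d=False, j=True, n=False, x=False;
  d=False, j=True, n=False, x=True;
  d=False, j=True, n=True, x=False;
  d=False, j=True, n=True, x=True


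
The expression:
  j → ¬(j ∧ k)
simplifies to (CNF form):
¬j ∨ ¬k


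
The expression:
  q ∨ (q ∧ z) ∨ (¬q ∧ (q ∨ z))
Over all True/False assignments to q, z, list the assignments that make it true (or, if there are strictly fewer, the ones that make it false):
is false only for:
  q=False, z=False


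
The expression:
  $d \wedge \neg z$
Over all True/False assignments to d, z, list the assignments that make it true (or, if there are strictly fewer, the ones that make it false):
is true only for:
  d=True, z=False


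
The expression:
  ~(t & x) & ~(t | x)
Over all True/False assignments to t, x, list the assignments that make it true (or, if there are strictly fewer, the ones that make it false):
is true only for:
  t=False, x=False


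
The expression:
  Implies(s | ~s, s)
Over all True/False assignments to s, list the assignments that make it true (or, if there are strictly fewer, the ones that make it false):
is true only for:
  s=True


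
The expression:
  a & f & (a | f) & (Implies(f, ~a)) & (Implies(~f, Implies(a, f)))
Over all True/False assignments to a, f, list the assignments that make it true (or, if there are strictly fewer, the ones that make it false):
is never true.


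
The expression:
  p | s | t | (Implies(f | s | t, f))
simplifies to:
True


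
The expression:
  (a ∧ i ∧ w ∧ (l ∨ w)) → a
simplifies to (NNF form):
True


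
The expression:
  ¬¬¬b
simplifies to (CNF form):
¬b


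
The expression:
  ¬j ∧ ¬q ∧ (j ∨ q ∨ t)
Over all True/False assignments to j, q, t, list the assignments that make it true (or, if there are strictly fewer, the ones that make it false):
is true only for:
  j=False, q=False, t=True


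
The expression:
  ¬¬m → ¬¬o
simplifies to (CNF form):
o ∨ ¬m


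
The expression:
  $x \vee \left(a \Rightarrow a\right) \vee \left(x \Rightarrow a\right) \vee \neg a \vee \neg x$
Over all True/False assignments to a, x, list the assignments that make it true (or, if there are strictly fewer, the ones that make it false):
is always true.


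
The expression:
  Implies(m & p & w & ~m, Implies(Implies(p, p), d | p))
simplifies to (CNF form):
True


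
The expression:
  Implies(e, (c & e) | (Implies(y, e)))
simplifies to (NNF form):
True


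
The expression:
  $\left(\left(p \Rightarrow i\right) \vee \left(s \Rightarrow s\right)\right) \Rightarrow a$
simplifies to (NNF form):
$a$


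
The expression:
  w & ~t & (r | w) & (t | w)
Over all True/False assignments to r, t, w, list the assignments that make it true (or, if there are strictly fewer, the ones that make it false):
is true only for:
  r=False, t=False, w=True;
  r=True, t=False, w=True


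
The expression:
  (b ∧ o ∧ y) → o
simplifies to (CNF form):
True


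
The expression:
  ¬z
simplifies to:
¬z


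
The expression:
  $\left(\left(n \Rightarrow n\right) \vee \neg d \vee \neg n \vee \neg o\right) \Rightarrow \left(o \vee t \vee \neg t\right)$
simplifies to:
$\text{True}$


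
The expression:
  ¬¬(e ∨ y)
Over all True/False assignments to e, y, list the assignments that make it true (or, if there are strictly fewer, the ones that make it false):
is false only for:
  e=False, y=False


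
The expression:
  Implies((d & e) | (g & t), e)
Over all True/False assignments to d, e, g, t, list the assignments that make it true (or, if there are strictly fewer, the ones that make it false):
is false only for:
  d=False, e=False, g=True, t=True;
  d=True, e=False, g=True, t=True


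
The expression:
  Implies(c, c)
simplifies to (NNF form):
True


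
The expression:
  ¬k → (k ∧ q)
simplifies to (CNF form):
k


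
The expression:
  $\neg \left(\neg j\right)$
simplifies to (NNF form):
$j$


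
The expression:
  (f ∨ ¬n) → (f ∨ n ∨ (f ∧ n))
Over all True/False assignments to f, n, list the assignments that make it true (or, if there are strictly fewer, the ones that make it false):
is false only for:
  f=False, n=False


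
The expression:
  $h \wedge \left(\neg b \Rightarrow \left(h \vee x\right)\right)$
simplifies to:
$h$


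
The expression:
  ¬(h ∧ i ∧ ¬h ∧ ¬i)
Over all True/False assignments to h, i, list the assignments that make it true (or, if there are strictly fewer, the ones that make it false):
is always true.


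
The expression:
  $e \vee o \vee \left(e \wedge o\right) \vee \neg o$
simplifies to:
$\text{True}$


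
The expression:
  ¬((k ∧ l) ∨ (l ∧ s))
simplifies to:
(¬k ∧ ¬s) ∨ ¬l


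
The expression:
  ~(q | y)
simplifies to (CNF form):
~q & ~y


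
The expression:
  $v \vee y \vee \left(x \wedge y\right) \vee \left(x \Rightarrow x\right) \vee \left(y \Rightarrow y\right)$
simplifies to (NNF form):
$\text{True}$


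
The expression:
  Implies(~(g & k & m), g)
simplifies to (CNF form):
g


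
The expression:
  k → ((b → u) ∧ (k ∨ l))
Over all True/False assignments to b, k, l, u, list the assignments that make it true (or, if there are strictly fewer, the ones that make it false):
is false only for:
  b=True, k=True, l=False, u=False;
  b=True, k=True, l=True, u=False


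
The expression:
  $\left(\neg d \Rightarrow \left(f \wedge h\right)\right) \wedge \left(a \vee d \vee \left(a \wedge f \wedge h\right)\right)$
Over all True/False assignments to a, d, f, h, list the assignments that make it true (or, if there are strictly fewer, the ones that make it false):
is false only for:
  a=False, d=False, f=False, h=False;
  a=False, d=False, f=False, h=True;
  a=False, d=False, f=True, h=False;
  a=False, d=False, f=True, h=True;
  a=True, d=False, f=False, h=False;
  a=True, d=False, f=False, h=True;
  a=True, d=False, f=True, h=False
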